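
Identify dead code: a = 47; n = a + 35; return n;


a is read by n's definition; n is returned
No dead code


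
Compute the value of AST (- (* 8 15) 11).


Evaluate inner: (* 8 15) = 120
Evaluate root: (- 120 11) = 109
Result: 109


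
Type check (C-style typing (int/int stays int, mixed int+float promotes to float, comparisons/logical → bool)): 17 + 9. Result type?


Operand types: int + int
Rule: mixed int/float promotes to float; int/int stays int
Result type: int


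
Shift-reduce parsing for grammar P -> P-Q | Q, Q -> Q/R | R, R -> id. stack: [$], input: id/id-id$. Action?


no handle on stack; shift 'id'
Action: shift


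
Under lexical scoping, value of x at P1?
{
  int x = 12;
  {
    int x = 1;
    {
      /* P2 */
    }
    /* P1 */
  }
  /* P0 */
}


x declared in the same block as P1
x = 1


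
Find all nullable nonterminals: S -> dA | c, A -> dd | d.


A nonterminal is nullable iff some alternative derives ε (directly, or every symbol in it is nullable)
Nullable: {}


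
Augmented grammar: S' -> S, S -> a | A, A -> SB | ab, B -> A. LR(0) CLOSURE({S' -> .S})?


Start: S' -> .S
For each item with dot before a nonterminal B, add B -> .γ for every B-production
Closure: [S' -> .S, S -> .a, S -> .A, A -> .SB, A -> .ab]


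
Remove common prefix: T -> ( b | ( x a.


Common prefix: '('
Factored: T -> ( T', T' -> b | x a


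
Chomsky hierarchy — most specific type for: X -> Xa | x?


Left-linear: every RHS is a terminal or one nonterminal followed by a terminal
Classification: Type 3 (Regular)


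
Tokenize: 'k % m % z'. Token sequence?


Scan left to right, longest-match per lexeme
Tokens: ID(k), OP(%), ID(m), OP(%), ID(z)


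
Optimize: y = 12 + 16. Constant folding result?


12 + 16 = 28 at compile time
Optimized: y = 28


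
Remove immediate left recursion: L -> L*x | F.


Left-recursive alternatives: L*x; non-recursive: F
Introduce L': L -> FL', L' -> *xL' | ε


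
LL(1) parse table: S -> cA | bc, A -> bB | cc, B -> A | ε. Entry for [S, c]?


For [S, c]: 'c' ∈ FIRST(cA)
Entry: S -> cA


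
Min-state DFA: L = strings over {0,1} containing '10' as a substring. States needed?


KMP-style automaton: 2 progress states + 1 absorbing accept = 3
Minimal DFA: 3 states


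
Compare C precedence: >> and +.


'+' is additive (level 9); '>>' is shift (level 8)
Higher level binds tighter
'+' has higher precedence than '>>'


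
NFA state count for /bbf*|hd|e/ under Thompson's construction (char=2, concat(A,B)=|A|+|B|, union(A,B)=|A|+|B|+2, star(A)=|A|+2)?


Syntax tree has 6 char leaf(s), 2 union(s), 1 star(s)
chars contribute 6×2 = 12; each union adds +2; each star adds +2
Total: 12 + 4 + 2 = 18 states


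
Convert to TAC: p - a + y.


Break into single-operator statements:
t1 = p - a
t2 = t1 + y


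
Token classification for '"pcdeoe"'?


Pattern: double-quoted sequence
Type: STRING_LITERAL


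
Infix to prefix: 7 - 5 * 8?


'*' binds tighter: tree is (- 7 (* 5 8))
Prefix: - 7 * 5 8


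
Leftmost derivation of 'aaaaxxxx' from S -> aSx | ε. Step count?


Derivation: S => aSx => aaSxx => aaaSxxx => aaaaSxxxx => aaaaxxxx
Steps: 5


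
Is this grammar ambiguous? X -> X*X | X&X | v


'v*v&v' has two parse trees (no precedence encoded between * and &)
Ambiguous


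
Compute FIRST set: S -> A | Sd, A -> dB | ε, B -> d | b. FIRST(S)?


Per alternative of S: FIRST(A) = {d, ε}; FIRST(Sd) = {d}
FIRST(S) = {d, ε}


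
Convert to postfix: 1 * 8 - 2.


Left to right (same or higher precedence on left)
Postfix: 1 8 * 2 -


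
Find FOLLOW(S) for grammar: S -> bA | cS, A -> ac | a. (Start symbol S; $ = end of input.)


$ ∈ FOLLOW(S). For each A -> αBβ: add FIRST(β)\{ε} to FOLLOW(B); if β nullable, add FOLLOW(A).
FOLLOW(S) = {$}


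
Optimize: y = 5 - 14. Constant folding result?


5 - 14 = -9 at compile time
Optimized: y = -9


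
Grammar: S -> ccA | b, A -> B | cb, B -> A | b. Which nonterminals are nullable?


A nonterminal is nullable iff some alternative derives ε (directly, or every symbol in it is nullable)
Nullable: {}


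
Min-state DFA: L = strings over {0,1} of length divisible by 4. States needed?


Track length mod 4: states 0..3, accept at 0
Minimal DFA: 4 states


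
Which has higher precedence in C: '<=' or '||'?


'<=' is relational (level 7); '||' is logical OR (level 1)
Higher level binds tighter
'<=' has higher precedence than '||'


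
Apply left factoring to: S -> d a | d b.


Common prefix: 'd'
Factored: S -> d S', S' -> a | b


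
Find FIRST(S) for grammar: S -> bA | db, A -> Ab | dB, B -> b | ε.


Per alternative of S: FIRST(bA) = {b}; FIRST(db) = {d}
FIRST(S) = {b, d}


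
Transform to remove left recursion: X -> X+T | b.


Left-recursive alternatives: X+T; non-recursive: b
Introduce X': X -> bX', X' -> +TX' | ε


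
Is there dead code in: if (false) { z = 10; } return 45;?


condition is constant false, so the whole block is unreachable
Dead: 'if (false) { z = 10; }'


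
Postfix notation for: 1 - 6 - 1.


Left to right (same or higher precedence on left)
Postfix: 1 6 - 1 -


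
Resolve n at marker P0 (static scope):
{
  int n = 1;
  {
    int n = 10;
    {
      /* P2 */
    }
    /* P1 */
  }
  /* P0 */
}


n declared in the same block as P0
n = 1


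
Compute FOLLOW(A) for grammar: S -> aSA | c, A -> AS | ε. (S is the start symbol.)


$ ∈ FOLLOW(S). For each A -> αBβ: add FIRST(β)\{ε} to FOLLOW(B); if β nullable, add FOLLOW(A).
FOLLOW(A) = {$, a, c}


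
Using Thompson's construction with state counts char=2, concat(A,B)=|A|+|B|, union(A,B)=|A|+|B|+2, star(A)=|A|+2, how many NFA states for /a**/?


Syntax tree has 1 char leaf(s), 0 union(s), 2 star(s)
chars contribute 1×2 = 2; each union adds +2; each star adds +2
Total: 2 + 0 + 4 = 6 states


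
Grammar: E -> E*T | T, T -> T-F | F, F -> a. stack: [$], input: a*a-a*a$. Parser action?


no handle on stack; shift 'a'
Action: shift


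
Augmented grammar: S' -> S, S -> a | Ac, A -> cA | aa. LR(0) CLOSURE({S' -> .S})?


Start: S' -> .S
For each item with dot before a nonterminal B, add B -> .γ for every B-production
Closure: [S' -> .S, S -> .a, S -> .Ac, A -> .cA, A -> .aa]


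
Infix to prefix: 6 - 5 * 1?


'*' binds tighter: tree is (- 6 (* 5 1))
Prefix: - 6 * 5 1


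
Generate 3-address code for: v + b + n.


Break into single-operator statements:
t1 = v + b
t2 = t1 + n


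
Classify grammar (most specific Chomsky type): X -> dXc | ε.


Single nonterminal LHS, but d^n c^n is not regular
Classification: Type 2 (Context-Free)


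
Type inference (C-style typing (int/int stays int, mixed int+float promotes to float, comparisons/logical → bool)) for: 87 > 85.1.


Operand types: int > float
Rule: comparison yields bool
Result type: bool


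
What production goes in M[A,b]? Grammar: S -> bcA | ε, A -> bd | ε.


For [A, b]: 'b' ∈ FIRST(bd)
Entry: A -> bd


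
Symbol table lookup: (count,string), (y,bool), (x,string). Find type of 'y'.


Lookup 'y' → type bool


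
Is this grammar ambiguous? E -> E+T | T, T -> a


precedence layered via separate nonterminal T: deterministic
Unambiguous


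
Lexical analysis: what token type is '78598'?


Pattern: digits only
Type: INTEGER_LITERAL


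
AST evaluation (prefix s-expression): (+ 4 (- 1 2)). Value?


Evaluate inner: (- 1 2) = -1
Evaluate root: (+ 4 -1) = 3
Result: 3


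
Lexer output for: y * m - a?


Scan left to right, longest-match per lexeme
Tokens: ID(y), OP(*), ID(m), OP(-), ID(a)


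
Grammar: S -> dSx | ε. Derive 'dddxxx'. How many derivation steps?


Derivation: S => dSx => ddSxx => dddSxxx => dddxxx
Steps: 4


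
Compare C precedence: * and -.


'*' is multiplicative (level 10); '-' is additive (level 9)
Higher level binds tighter
'*' has higher precedence than '-'


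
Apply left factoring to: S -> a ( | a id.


Common prefix: 'a'
Factored: S -> a S', S' -> ( | id


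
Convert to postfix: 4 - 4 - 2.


Left to right (same or higher precedence on left)
Postfix: 4 4 - 2 -


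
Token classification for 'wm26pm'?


Pattern: letter/underscore followed by alphanumerics, not a keyword
Type: IDENTIFIER


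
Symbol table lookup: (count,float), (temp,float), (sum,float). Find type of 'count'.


Lookup 'count' → type float


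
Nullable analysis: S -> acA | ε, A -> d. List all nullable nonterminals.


A nonterminal is nullable iff some alternative derives ε (directly, or every symbol in it is nullable)
Nullable: {S}


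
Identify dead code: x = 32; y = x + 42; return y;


x is read by y's definition; y is returned
No dead code


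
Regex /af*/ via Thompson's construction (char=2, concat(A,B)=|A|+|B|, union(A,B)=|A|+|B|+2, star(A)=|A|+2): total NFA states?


Syntax tree has 2 char leaf(s), 0 union(s), 1 star(s)
chars contribute 2×2 = 4; each union adds +2; each star adds +2
Total: 4 + 0 + 2 = 6 states


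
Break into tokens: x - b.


Scan left to right, longest-match per lexeme
Tokens: ID(x), OP(-), ID(b)


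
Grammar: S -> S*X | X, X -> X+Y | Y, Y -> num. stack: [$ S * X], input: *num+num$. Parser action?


handle 'S*X' on top; lookahead ∈ FOLLOW(S) = {*, $}
Action: reduce (S -> S*X)


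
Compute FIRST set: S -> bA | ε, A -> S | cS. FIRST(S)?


Per alternative of S: FIRST(bA) = {b}; FIRST(ε) = {ε}
FIRST(S) = {b, ε}


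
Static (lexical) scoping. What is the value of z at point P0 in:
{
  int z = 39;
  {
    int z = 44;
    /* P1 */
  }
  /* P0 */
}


z declared in the same block as P0
z = 39


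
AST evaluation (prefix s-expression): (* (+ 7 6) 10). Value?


Evaluate inner: (+ 7 6) = 13
Evaluate root: (* 13 10) = 130
Result: 130


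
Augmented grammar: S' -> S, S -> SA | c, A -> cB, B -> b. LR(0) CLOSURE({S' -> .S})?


Start: S' -> .S
For each item with dot before a nonterminal B, add B -> .γ for every B-production
Closure: [S' -> .S, S -> .SA, S -> .c]


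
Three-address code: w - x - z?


Break into single-operator statements:
t1 = w - x
t2 = t1 - z


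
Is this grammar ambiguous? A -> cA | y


right-linear, alternatives start with distinct terminals 'c' vs 'y': unique leftmost derivation
Unambiguous


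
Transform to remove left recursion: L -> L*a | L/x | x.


Left-recursive alternatives: L*a, L/x; non-recursive: x
Introduce L': L -> xL', L' -> *aL' | /xL' | ε


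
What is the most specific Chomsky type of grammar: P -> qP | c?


Right-linear: every RHS is a terminal or a terminal followed by one nonterminal
Classification: Type 3 (Regular)


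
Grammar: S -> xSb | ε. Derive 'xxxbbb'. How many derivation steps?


Derivation: S => xSb => xxSbb => xxxSbbb => xxxbbb
Steps: 4


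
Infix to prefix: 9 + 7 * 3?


'*' binds tighter: tree is (+ 9 (* 7 3))
Prefix: + 9 * 7 3


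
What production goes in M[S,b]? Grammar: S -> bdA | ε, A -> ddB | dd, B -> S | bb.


For [S, b]: 'b' ∈ FIRST(bdA)
Entry: S -> bdA


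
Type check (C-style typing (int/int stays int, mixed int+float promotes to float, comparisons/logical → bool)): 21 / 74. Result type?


Operand types: int / int
Rule: mixed int/float promotes to float; int/int stays int
Result type: int


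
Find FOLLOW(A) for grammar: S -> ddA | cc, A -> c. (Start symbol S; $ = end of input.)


$ ∈ FOLLOW(S). For each A -> αBβ: add FIRST(β)\{ε} to FOLLOW(B); if β nullable, add FOLLOW(A).
FOLLOW(A) = {$}


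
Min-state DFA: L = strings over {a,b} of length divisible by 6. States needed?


Track length mod 6: states 0..5, accept at 0
Minimal DFA: 6 states


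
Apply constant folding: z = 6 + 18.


6 + 18 = 24 at compile time
Optimized: z = 24


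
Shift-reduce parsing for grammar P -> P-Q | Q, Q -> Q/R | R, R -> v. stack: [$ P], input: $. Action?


start symbol P on stack, input exhausted
Action: accept


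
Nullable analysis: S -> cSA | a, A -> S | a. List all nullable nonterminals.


A nonterminal is nullable iff some alternative derives ε (directly, or every symbol in it is nullable)
Nullable: {}


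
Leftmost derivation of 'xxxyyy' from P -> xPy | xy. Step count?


Derivation: P => xPy => xxPyy => xxxyyy
Steps: 3


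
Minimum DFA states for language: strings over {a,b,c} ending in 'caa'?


Track the longest suffix of input matching a prefix of 'caa': 4 classes (prefixes of length 0..3)
Minimal DFA: 4 states


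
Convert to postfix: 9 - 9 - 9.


Left to right (same or higher precedence on left)
Postfix: 9 9 - 9 -


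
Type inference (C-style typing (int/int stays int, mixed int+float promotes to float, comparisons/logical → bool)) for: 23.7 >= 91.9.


Operand types: float >= float
Rule: comparison yields bool
Result type: bool


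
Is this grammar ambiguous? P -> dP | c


right-linear, alternatives start with distinct terminals 'd' vs 'c': unique leftmost derivation
Unambiguous


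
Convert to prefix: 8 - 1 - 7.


left-to-right (same/higher precedence on left): tree is (- (- 8 1) 7)
Prefix: - - 8 1 7


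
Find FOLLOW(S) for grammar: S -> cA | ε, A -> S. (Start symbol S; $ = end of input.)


$ ∈ FOLLOW(S). For each A -> αBβ: add FIRST(β)\{ε} to FOLLOW(B); if β nullable, add FOLLOW(A).
FOLLOW(S) = {$}


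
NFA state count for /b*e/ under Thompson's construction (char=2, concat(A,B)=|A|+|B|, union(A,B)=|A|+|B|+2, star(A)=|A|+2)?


Syntax tree has 2 char leaf(s), 0 union(s), 1 star(s)
chars contribute 2×2 = 4; each union adds +2; each star adds +2
Total: 4 + 0 + 2 = 6 states


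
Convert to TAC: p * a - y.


Break into single-operator statements:
t1 = p * a
t2 = t1 - y


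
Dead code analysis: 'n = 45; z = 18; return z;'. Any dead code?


n is assigned but never read
Dead: 'n = 45'


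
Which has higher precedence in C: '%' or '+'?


'%' is multiplicative (level 10); '+' is additive (level 9)
Higher level binds tighter
'%' has higher precedence than '+'


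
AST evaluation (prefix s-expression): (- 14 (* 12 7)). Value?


Evaluate inner: (* 12 7) = 84
Evaluate root: (- 14 84) = -70
Result: -70


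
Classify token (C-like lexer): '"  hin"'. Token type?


Pattern: double-quoted sequence
Type: STRING_LITERAL


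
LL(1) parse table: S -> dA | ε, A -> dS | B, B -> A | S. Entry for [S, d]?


For [S, d]: 'd' ∈ FIRST(dA)
Entry: S -> dA


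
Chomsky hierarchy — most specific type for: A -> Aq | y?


Left-linear: every RHS is a terminal or one nonterminal followed by a terminal
Classification: Type 3 (Regular)


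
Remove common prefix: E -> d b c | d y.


Common prefix: 'd'
Factored: E -> d E', E' -> b c | y


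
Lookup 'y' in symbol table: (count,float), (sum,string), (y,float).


Lookup 'y' → type float


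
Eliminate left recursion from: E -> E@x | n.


Left-recursive alternatives: E@x; non-recursive: n
Introduce E': E -> nE', E' -> @xE' | ε


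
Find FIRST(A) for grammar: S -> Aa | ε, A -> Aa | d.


Per alternative of A: FIRST(Aa) = {d}; FIRST(d) = {d}
FIRST(A) = {d}


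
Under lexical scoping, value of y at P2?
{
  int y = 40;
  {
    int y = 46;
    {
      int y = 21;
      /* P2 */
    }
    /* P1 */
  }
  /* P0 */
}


y declared in the same block as P2
y = 21


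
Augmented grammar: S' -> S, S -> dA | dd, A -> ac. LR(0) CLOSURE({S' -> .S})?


Start: S' -> .S
For each item with dot before a nonterminal B, add B -> .γ for every B-production
Closure: [S' -> .S, S -> .dA, S -> .dd]


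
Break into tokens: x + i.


Scan left to right, longest-match per lexeme
Tokens: ID(x), OP(+), ID(i)


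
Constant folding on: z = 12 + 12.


12 + 12 = 24 at compile time
Optimized: z = 24


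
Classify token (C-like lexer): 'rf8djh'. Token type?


Pattern: letter/underscore followed by alphanumerics, not a keyword
Type: IDENTIFIER


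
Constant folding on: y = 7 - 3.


7 - 3 = 4 at compile time
Optimized: y = 4


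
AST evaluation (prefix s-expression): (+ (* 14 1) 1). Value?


Evaluate inner: (* 14 1) = 14
Evaluate root: (+ 14 1) = 15
Result: 15


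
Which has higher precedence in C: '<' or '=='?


'<' is relational (level 7); '==' is equality (level 6)
Higher level binds tighter
'<' has higher precedence than '=='


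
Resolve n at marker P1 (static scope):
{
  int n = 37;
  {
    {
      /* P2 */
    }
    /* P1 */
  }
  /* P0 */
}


P1's block does not declare n; resolves to the enclosing declaration at depth 0
n = 37


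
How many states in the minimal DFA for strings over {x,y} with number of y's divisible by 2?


Track (count of y) mod 2: states 0..1, accept at 0
Minimal DFA: 2 states


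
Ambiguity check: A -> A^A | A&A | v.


'v^v&v' has two parse trees (no precedence encoded between ^ and &)
Ambiguous


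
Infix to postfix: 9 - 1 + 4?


Left to right (same or higher precedence on left)
Postfix: 9 1 - 4 +


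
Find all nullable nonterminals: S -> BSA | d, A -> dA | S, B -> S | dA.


A nonterminal is nullable iff some alternative derives ε (directly, or every symbol in it is nullable)
Nullable: {}


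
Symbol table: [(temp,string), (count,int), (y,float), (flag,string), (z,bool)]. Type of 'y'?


Lookup 'y' → type float


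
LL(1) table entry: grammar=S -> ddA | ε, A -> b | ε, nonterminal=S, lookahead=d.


For [S, d]: 'd' ∈ FIRST(ddA)
Entry: S -> ddA


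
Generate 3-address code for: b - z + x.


Break into single-operator statements:
t1 = b - z
t2 = t1 + x


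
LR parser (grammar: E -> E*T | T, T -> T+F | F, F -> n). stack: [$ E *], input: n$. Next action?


no handle ('E*' is not any RHS); shift 'n'
Action: shift


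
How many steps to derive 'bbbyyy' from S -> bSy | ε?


Derivation: S => bSy => bbSyy => bbbSyyy => bbbyyy
Steps: 4


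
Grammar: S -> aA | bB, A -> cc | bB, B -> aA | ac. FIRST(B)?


Per alternative of B: FIRST(aA) = {a}; FIRST(ac) = {a}
FIRST(B) = {a}


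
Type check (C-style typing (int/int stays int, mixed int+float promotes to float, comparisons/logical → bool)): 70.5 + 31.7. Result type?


Operand types: float + float
Rule: mixed int/float promotes to float; int/int stays int
Result type: float


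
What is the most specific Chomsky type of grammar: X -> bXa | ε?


Single nonterminal LHS, but b^n a^n is not regular
Classification: Type 2 (Context-Free)


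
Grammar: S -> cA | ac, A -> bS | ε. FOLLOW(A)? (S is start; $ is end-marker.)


$ ∈ FOLLOW(S). For each A -> αBβ: add FIRST(β)\{ε} to FOLLOW(B); if β nullable, add FOLLOW(A).
FOLLOW(A) = {$}


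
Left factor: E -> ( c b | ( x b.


Common prefix: '('
Factored: E -> ( E', E' -> c b | x b


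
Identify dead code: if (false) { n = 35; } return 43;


condition is constant false, so the whole block is unreachable
Dead: 'if (false) { n = 35; }'


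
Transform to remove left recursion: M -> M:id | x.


Left-recursive alternatives: M:id; non-recursive: x
Introduce M': M -> xM', M' -> :idM' | ε


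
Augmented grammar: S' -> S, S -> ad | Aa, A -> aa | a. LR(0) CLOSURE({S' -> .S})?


Start: S' -> .S
For each item with dot before a nonterminal B, add B -> .γ for every B-production
Closure: [S' -> .S, S -> .ad, S -> .Aa, A -> .aa, A -> .a]


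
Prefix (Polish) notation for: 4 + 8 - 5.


left-to-right (same/higher precedence on left): tree is (- (+ 4 8) 5)
Prefix: - + 4 8 5


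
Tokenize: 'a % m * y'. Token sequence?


Scan left to right, longest-match per lexeme
Tokens: ID(a), OP(%), ID(m), OP(*), ID(y)


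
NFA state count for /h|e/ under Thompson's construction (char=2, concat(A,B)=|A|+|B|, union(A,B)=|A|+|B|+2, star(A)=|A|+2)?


Syntax tree has 2 char leaf(s), 1 union(s), 0 star(s)
chars contribute 2×2 = 4; each union adds +2; each star adds +2
Total: 4 + 2 + 0 = 6 states


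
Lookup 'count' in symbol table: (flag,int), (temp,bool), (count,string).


Lookup 'count' → type string


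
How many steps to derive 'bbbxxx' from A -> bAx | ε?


Derivation: A => bAx => bbAxx => bbbAxxx => bbbxxx
Steps: 4


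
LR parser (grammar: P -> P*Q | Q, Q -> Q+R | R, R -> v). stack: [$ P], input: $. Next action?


start symbol P on stack, input exhausted
Action: accept


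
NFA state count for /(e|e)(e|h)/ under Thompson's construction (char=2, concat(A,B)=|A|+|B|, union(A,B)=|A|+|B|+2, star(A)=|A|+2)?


Syntax tree has 4 char leaf(s), 2 union(s), 0 star(s)
chars contribute 4×2 = 8; each union adds +2; each star adds +2
Total: 8 + 4 + 0 = 12 states


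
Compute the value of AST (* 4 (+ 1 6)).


Evaluate inner: (+ 1 6) = 7
Evaluate root: (* 4 7) = 28
Result: 28


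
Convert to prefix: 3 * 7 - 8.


left-to-right (same/higher precedence on left): tree is (- (* 3 7) 8)
Prefix: - * 3 7 8


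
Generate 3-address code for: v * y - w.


Break into single-operator statements:
t1 = v * y
t2 = t1 - w


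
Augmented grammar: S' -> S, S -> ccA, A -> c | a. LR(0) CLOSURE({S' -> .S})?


Start: S' -> .S
For each item with dot before a nonterminal B, add B -> .γ for every B-production
Closure: [S' -> .S, S -> .ccA]


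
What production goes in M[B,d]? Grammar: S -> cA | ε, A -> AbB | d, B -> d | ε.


For [B, d]: 'd' ∈ FIRST(d)
Entry: B -> d


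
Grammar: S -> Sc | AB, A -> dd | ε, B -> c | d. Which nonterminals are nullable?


A nonterminal is nullable iff some alternative derives ε (directly, or every symbol in it is nullable)
Nullable: {A}


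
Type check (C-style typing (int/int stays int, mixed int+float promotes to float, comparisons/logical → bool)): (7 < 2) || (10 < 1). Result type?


Operand types: bool || bool
Rule: logical operators take bool operands and yield bool
Result type: bool


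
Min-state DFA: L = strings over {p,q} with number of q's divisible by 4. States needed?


Track (count of q) mod 4: states 0..3, accept at 0
Minimal DFA: 4 states


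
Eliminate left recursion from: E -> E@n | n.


Left-recursive alternatives: E@n; non-recursive: n
Introduce E': E -> nE', E' -> @nE' | ε


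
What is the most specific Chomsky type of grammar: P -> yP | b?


Right-linear: every RHS is a terminal or a terminal followed by one nonterminal
Classification: Type 3 (Regular)


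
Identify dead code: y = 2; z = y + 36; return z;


y is read by z's definition; z is returned
No dead code


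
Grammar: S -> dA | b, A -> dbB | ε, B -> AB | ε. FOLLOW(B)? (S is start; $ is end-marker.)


$ ∈ FOLLOW(S). For each A -> αBβ: add FIRST(β)\{ε} to FOLLOW(B); if β nullable, add FOLLOW(A).
FOLLOW(B) = {$, d}


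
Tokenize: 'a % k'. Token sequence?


Scan left to right, longest-match per lexeme
Tokens: ID(a), OP(%), ID(k)


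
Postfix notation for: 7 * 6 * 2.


Left to right (same or higher precedence on left)
Postfix: 7 6 * 2 *


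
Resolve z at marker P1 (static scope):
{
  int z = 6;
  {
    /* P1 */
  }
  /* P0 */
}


P1's block does not declare z; resolves to the enclosing declaration at depth 0
z = 6


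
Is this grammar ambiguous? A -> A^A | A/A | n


'n^n/n' has two parse trees (no precedence encoded between ^ and /)
Ambiguous


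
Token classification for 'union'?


Pattern: reserved word
Type: KEYWORD


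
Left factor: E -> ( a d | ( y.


Common prefix: '('
Factored: E -> ( E', E' -> a d | y


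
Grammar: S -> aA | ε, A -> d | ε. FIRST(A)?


Per alternative of A: FIRST(d) = {d}; FIRST(ε) = {ε}
FIRST(A) = {d, ε}


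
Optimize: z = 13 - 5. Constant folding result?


13 - 5 = 8 at compile time
Optimized: z = 8


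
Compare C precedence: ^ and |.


'^' is bitwise XOR (level 4); '|' is bitwise OR (level 3)
Higher level binds tighter
'^' has higher precedence than '|'


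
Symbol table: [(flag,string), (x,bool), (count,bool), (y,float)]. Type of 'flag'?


Lookup 'flag' → type string


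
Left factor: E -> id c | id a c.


Common prefix: 'id'
Factored: E -> id E', E' -> c | a c


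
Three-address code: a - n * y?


Break into single-operator statements:
t1 = n * y
t2 = a - t1


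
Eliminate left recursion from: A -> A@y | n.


Left-recursive alternatives: A@y; non-recursive: n
Introduce A': A -> nA', A' -> @yA' | ε


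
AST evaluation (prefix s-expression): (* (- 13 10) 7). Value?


Evaluate inner: (- 13 10) = 3
Evaluate root: (* 3 7) = 21
Result: 21


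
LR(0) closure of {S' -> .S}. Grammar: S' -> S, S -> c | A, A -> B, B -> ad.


Start: S' -> .S
For each item with dot before a nonterminal B, add B -> .γ for every B-production
Closure: [S' -> .S, S -> .c, S -> .A, A -> .B, B -> .ad]


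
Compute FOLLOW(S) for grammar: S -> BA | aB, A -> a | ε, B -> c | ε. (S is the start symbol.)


$ ∈ FOLLOW(S). For each A -> αBβ: add FIRST(β)\{ε} to FOLLOW(B); if β nullable, add FOLLOW(A).
FOLLOW(S) = {$}


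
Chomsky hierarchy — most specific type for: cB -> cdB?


LHS has context (more than one symbol) and |LHS| ≤ |RHS|
Classification: Type 1 (Context-Sensitive)


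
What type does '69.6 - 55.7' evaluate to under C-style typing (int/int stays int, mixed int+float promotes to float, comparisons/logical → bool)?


Operand types: float - float
Rule: mixed int/float promotes to float; int/int stays int
Result type: float


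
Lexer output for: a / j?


Scan left to right, longest-match per lexeme
Tokens: ID(a), OP(/), ID(j)


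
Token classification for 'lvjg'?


Pattern: letter/underscore followed by alphanumerics, not a keyword
Type: IDENTIFIER


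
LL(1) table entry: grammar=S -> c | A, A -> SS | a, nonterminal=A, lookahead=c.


For [A, c]: 'c' ∈ FIRST(SS)
Entry: A -> SS


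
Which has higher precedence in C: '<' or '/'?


'/' is multiplicative (level 10); '<' is relational (level 7)
Higher level binds tighter
'/' has higher precedence than '<'


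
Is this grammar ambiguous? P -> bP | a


right-linear, alternatives start with distinct terminals 'b' vs 'a': unique leftmost derivation
Unambiguous


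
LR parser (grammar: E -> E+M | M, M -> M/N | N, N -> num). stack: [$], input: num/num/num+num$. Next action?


no handle on stack; shift 'num'
Action: shift


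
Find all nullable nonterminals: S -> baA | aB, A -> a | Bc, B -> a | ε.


A nonterminal is nullable iff some alternative derives ε (directly, or every symbol in it is nullable)
Nullable: {B}


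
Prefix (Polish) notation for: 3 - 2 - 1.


left-to-right (same/higher precedence on left): tree is (- (- 3 2) 1)
Prefix: - - 3 2 1


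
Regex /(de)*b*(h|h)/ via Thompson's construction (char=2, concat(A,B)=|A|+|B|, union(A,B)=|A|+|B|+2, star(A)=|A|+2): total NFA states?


Syntax tree has 5 char leaf(s), 1 union(s), 2 star(s)
chars contribute 5×2 = 10; each union adds +2; each star adds +2
Total: 10 + 2 + 4 = 16 states


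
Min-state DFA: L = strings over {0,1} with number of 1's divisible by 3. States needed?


Track (count of 1) mod 3: states 0..2, accept at 0
Minimal DFA: 3 states


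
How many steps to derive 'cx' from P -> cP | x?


Derivation: P => cP => cx
Steps: 2


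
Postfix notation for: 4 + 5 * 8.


* has higher precedence, evaluate 5*8 first
Postfix: 4 5 8 * +


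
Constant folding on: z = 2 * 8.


2 * 8 = 16 at compile time
Optimized: z = 16


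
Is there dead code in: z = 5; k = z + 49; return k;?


z is read by k's definition; k is returned
No dead code


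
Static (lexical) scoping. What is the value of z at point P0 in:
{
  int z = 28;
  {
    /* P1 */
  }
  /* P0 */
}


z declared in the same block as P0
z = 28


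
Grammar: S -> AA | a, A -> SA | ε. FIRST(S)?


Per alternative of S: FIRST(AA) = {a, ε}; FIRST(a) = {a}
FIRST(S) = {a, ε}


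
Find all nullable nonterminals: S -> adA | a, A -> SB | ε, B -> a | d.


A nonterminal is nullable iff some alternative derives ε (directly, or every symbol in it is nullable)
Nullable: {A}


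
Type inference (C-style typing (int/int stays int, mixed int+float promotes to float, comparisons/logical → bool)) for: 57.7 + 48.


Operand types: float + int
Rule: mixed int/float promotes to float; int/int stays int
Result type: float


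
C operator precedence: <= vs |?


'<=' is relational (level 7); '|' is bitwise OR (level 3)
Higher level binds tighter
'<=' has higher precedence than '|'


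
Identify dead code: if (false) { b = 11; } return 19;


condition is constant false, so the whole block is unreachable
Dead: 'if (false) { b = 11; }'


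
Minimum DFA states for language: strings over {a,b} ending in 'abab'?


Track the longest suffix of input matching a prefix of 'abab': 5 classes (prefixes of length 0..4)
Minimal DFA: 5 states


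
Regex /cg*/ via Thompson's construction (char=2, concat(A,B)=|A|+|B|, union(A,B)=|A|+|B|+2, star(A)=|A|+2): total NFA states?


Syntax tree has 2 char leaf(s), 0 union(s), 1 star(s)
chars contribute 2×2 = 4; each union adds +2; each star adds +2
Total: 4 + 0 + 2 = 6 states


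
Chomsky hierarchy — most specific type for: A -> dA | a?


Right-linear: every RHS is a terminal or a terminal followed by one nonterminal
Classification: Type 3 (Regular)


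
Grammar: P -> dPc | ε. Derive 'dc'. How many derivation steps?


Derivation: P => dPc => dc
Steps: 2


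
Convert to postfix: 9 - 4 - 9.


Left to right (same or higher precedence on left)
Postfix: 9 4 - 9 -


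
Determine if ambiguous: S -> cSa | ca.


balanced c^n…a^n: each string has a unique parse
Unambiguous


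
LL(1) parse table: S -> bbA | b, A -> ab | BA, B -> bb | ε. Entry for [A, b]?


For [A, b]: 'b' ∈ FIRST(BA)
Entry: A -> BA


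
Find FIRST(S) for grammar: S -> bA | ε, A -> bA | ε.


Per alternative of S: FIRST(bA) = {b}; FIRST(ε) = {ε}
FIRST(S) = {b, ε}


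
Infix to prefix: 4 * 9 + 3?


left-to-right (same/higher precedence on left): tree is (+ (* 4 9) 3)
Prefix: + * 4 9 3


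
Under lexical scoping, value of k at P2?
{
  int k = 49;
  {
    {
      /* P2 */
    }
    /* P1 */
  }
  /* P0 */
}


P2's block does not declare k; resolves to the enclosing declaration at depth 0
k = 49


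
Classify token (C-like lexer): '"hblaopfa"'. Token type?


Pattern: double-quoted sequence
Type: STRING_LITERAL


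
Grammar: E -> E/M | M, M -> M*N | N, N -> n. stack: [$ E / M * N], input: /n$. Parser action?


handle 'M*N' on top
Action: reduce (M -> M*N)


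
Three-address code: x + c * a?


Break into single-operator statements:
t1 = c * a
t2 = x + t1


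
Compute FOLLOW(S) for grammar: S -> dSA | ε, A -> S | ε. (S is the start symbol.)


$ ∈ FOLLOW(S). For each A -> αBβ: add FIRST(β)\{ε} to FOLLOW(B); if β nullable, add FOLLOW(A).
FOLLOW(S) = {$, d}


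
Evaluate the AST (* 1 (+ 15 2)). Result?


Evaluate inner: (+ 15 2) = 17
Evaluate root: (* 1 17) = 17
Result: 17


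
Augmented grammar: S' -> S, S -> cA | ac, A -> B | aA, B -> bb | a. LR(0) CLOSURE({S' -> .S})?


Start: S' -> .S
For each item with dot before a nonterminal B, add B -> .γ for every B-production
Closure: [S' -> .S, S -> .cA, S -> .ac]


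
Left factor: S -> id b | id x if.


Common prefix: 'id'
Factored: S -> id S', S' -> b | x if


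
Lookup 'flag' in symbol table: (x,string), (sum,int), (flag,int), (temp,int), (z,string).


Lookup 'flag' → type int


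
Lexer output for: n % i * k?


Scan left to right, longest-match per lexeme
Tokens: ID(n), OP(%), ID(i), OP(*), ID(k)


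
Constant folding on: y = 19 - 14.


19 - 14 = 5 at compile time
Optimized: y = 5


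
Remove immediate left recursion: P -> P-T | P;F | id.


Left-recursive alternatives: P-T, P;F; non-recursive: id
Introduce P': P -> idP', P' -> -TP' | ;FP' | ε


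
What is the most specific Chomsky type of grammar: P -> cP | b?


Right-linear: every RHS is a terminal or a terminal followed by one nonterminal
Classification: Type 3 (Regular)


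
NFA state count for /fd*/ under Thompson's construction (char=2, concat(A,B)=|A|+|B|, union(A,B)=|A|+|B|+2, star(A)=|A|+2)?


Syntax tree has 2 char leaf(s), 0 union(s), 1 star(s)
chars contribute 2×2 = 4; each union adds +2; each star adds +2
Total: 4 + 0 + 2 = 6 states


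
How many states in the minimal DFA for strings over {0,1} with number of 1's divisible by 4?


Track (count of 1) mod 4: states 0..3, accept at 0
Minimal DFA: 4 states


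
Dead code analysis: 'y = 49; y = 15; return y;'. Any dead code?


first assignment to y is overwritten before any read
Dead: 'y = 49'


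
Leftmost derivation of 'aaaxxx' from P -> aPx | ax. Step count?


Derivation: P => aPx => aaPxx => aaaxxx
Steps: 3


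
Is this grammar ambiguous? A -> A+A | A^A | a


'a+a^a' has two parse trees (no precedence encoded between + and ^)
Ambiguous


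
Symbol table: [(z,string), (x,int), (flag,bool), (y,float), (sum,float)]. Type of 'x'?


Lookup 'x' → type int


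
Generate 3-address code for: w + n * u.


Break into single-operator statements:
t1 = n * u
t2 = w + t1


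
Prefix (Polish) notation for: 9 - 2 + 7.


left-to-right (same/higher precedence on left): tree is (+ (- 9 2) 7)
Prefix: + - 9 2 7


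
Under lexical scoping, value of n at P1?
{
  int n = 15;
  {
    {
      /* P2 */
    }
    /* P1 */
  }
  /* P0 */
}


P1's block does not declare n; resolves to the enclosing declaration at depth 0
n = 15


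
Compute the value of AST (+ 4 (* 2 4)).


Evaluate inner: (* 2 4) = 8
Evaluate root: (+ 4 8) = 12
Result: 12


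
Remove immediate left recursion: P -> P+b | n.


Left-recursive alternatives: P+b; non-recursive: n
Introduce P': P -> nP', P' -> +bP' | ε


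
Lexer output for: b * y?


Scan left to right, longest-match per lexeme
Tokens: ID(b), OP(*), ID(y)


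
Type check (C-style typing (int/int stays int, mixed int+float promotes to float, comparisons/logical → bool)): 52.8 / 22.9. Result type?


Operand types: float / float
Rule: mixed int/float promotes to float; int/int stays int
Result type: float


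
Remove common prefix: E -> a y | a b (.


Common prefix: 'a'
Factored: E -> a E', E' -> y | b (


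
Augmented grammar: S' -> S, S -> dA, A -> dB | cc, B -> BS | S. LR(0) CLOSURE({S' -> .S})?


Start: S' -> .S
For each item with dot before a nonterminal B, add B -> .γ for every B-production
Closure: [S' -> .S, S -> .dA]


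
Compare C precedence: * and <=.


'*' is multiplicative (level 10); '<=' is relational (level 7)
Higher level binds tighter
'*' has higher precedence than '<='


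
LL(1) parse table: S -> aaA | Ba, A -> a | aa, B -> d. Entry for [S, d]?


For [S, d]: 'd' ∈ FIRST(Ba)
Entry: S -> Ba


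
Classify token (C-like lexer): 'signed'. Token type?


Pattern: reserved word
Type: KEYWORD


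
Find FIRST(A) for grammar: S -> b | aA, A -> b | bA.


Per alternative of A: FIRST(b) = {b}; FIRST(bA) = {b}
FIRST(A) = {b}


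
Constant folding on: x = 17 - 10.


17 - 10 = 7 at compile time
Optimized: x = 7


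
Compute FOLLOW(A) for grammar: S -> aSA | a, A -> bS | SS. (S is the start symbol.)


$ ∈ FOLLOW(S). For each A -> αBβ: add FIRST(β)\{ε} to FOLLOW(B); if β nullable, add FOLLOW(A).
FOLLOW(A) = {$, a, b}


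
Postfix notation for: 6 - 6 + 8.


Left to right (same or higher precedence on left)
Postfix: 6 6 - 8 +


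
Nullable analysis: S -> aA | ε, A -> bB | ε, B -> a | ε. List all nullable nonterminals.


A nonterminal is nullable iff some alternative derives ε (directly, or every symbol in it is nullable)
Nullable: {A, B, S}


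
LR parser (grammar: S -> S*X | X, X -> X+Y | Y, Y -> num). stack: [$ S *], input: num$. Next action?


no handle ('S*' is not any RHS); shift 'num'
Action: shift


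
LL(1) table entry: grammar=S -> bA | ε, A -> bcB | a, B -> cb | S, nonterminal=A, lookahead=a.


For [A, a]: 'a' ∈ FIRST(a)
Entry: A -> a


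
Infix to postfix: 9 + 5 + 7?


Left to right (same or higher precedence on left)
Postfix: 9 5 + 7 +


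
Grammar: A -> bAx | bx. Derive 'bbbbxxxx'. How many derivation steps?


Derivation: A => bAx => bbAxx => bbbAxxx => bbbbxxxx
Steps: 4


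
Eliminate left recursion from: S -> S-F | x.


Left-recursive alternatives: S-F; non-recursive: x
Introduce S': S -> xS', S' -> -FS' | ε


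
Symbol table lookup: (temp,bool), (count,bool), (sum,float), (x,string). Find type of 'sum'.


Lookup 'sum' → type float


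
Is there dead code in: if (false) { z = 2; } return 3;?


condition is constant false, so the whole block is unreachable
Dead: 'if (false) { z = 2; }'


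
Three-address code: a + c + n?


Break into single-operator statements:
t1 = a + c
t2 = t1 + n


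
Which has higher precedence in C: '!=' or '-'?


'-' is additive (level 9); '!=' is equality (level 6)
Higher level binds tighter
'-' has higher precedence than '!='


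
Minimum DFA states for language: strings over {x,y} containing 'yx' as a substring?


KMP-style automaton: 2 progress states + 1 absorbing accept = 3
Minimal DFA: 3 states


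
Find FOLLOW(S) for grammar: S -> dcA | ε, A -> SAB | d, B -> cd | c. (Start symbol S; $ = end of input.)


$ ∈ FOLLOW(S). For each A -> αBβ: add FIRST(β)\{ε} to FOLLOW(B); if β nullable, add FOLLOW(A).
FOLLOW(S) = {$, d}


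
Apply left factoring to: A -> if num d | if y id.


Common prefix: 'if'
Factored: A -> if A', A' -> num d | y id


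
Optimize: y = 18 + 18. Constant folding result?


18 + 18 = 36 at compile time
Optimized: y = 36


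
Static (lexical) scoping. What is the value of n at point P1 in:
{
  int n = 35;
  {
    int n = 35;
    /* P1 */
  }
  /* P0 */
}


n declared in the same block as P1
n = 35


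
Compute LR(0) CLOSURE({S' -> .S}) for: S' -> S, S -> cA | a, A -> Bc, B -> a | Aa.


Start: S' -> .S
For each item with dot before a nonterminal B, add B -> .γ for every B-production
Closure: [S' -> .S, S -> .cA, S -> .a]


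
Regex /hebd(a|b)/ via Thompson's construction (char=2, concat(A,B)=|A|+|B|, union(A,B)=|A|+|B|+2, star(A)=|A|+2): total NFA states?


Syntax tree has 6 char leaf(s), 1 union(s), 0 star(s)
chars contribute 6×2 = 12; each union adds +2; each star adds +2
Total: 12 + 2 + 0 = 14 states


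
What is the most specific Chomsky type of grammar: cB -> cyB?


LHS has context (more than one symbol) and |LHS| ≤ |RHS|
Classification: Type 1 (Context-Sensitive)


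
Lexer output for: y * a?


Scan left to right, longest-match per lexeme
Tokens: ID(y), OP(*), ID(a)


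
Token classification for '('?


Pattern: delimiter/punctuation
Type: PUNCTUATION


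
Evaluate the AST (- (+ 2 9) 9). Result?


Evaluate inner: (+ 2 9) = 11
Evaluate root: (- 11 9) = 2
Result: 2


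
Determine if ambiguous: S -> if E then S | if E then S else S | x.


dangling else: 'if E then if E then x else x' parses two ways
Ambiguous


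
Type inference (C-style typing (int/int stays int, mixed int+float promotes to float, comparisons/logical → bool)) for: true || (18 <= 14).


Operand types: bool || bool
Rule: logical operators take bool operands and yield bool
Result type: bool


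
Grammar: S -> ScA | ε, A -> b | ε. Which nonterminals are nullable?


A nonterminal is nullable iff some alternative derives ε (directly, or every symbol in it is nullable)
Nullable: {A, S}
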